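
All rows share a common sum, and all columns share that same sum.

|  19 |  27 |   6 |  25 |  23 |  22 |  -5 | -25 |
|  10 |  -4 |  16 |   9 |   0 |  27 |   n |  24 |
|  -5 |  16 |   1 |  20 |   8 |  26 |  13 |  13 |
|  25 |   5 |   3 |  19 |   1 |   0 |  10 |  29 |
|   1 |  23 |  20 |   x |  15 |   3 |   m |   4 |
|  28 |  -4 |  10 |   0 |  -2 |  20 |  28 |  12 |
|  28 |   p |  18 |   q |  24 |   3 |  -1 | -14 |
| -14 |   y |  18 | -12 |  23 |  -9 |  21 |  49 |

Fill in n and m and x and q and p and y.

Rows 1 and 3 both sum to 92, so that's the common total.
The known cells in row 8 total 76, leaving 92 − 76 = 16 for the blank.
The known cells in column 2 total 79, leaving 92 − 79 = 13 for the blank.
The known cells in row 2 total 82, leaving 92 − 82 = 10 for the blank.
The known cells in column 7 total 76, leaving 92 − 76 = 16 for the blank.
The known cells in row 5 total 82, leaving 92 − 82 = 10 for the blank.
The known cells in row 7 total 71, leaving 92 − 71 = 21 for the blank.

n = 10, m = 16, x = 10, q = 21, p = 13, y = 16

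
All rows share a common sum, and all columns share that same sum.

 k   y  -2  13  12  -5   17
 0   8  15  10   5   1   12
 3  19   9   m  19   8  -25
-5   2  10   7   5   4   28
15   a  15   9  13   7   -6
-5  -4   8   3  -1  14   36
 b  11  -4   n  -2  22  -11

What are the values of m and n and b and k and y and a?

Rows 2 and 4 both sum to 51, so that's the common total.
The known cells in row 3 total 33, leaving 51 − 33 = 18 for the blank.
The known cells in column 4 total 60, leaving 51 − 60 = -9 for the blank.
The known cells in row 7 total 7, leaving 51 − 7 = 44 for the blank.
The known cells in column 1 total 52, leaving 51 − 52 = -1 for the blank.
The known cells in row 1 total 34, leaving 51 − 34 = 17 for the blank.
The known cells in row 5 total 53, leaving 51 − 53 = -2 for the blank.

m = 18, n = -9, b = 44, k = -1, y = 17, a = -2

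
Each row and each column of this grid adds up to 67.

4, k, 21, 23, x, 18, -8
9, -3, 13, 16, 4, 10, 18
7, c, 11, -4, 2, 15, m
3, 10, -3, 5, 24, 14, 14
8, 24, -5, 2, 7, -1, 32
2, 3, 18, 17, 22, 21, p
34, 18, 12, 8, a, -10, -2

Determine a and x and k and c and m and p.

a = 7, x = 1, k = 8, c = 7, m = 29, p = -16

The known cells in row 7 total 60, leaving 67 − 60 = 7 for the blank.
The known cells in column 5 total 66, leaving 67 − 66 = 1 for the blank.
The known cells in row 1 total 59, leaving 67 − 59 = 8 for the blank.
The known cells in column 2 total 60, leaving 67 − 60 = 7 for the blank.
The known cells in row 3 total 38, leaving 67 − 38 = 29 for the blank.
The known cells in row 6 total 83, leaving 67 − 83 = -16 for the blank.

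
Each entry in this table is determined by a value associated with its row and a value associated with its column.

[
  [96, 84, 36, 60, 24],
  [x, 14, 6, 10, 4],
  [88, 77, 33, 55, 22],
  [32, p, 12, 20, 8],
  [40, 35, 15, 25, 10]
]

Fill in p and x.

Each row is a constant multiple of every other row — this is a multiplication table with the headers hidden.
Row 4 is 20/60 = 1/3 times row 1, so its entry in column 2 is 84 × 1/3 = 28.
Row 2 is 10/60 = 1/6 times row 1, so its entry in column 1 is 96 × 1/6 = 16.

p = 28, x = 16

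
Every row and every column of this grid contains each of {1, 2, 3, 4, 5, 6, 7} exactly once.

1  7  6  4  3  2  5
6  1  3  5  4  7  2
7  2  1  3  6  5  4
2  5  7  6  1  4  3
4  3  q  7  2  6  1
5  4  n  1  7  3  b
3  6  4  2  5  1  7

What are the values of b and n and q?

b = 6, n = 2, q = 5

Cell (6,7): column 7 already has {1, 2, 3, 4, 5, 7} → 6.
Cell (5,3): row 5 already has {1, 2, 3, 4, 6, 7} → 5.
At (row 6, col 3): row 6 already has {1, 3, 4, 5, 6, 7}, so the value is 2.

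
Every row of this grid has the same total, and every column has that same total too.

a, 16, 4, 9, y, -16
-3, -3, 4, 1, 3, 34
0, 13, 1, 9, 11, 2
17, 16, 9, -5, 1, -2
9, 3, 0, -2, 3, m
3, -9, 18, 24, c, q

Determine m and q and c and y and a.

m = 23, q = -5, c = 5, y = 13, a = 10

Rows 2 and 3 both sum to 36, so that's the common total.
The known cells in column 1 total 26, leaving 36 − 26 = 10 for the blank.
The known cells in row 1 total 23, leaving 36 − 23 = 13 for the blank.
The known cells in column 5 total 31, leaving 36 − 31 = 5 for the blank.
The known cells in row 6 total 41, leaving 36 − 41 = -5 for the blank.
The known cells in row 5 total 13, leaving 36 − 13 = 23 for the blank.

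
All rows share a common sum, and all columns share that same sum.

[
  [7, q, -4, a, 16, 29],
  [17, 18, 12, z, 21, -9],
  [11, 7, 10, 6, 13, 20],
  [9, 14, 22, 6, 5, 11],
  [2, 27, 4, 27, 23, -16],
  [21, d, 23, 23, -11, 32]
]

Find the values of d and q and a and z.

d = -21, q = 22, a = -3, z = 8

Rows 3 and 4 both sum to 67, so that's the common total.
Row 2 has 17 + 18 + 12 + 21 − 9 = 59; the blank must be 67 − 59 = 8.
Column 4 has 8 + 6 + 6 + 27 + 23 = 70; the blank must be 67 − 70 = -3.
Row 1 has 7 − 4 − 3 + 16 + 29 = 45; the blank must be 67 − 45 = 22.
Row 6 has 21 + 23 + 23 − 11 + 32 = 88; the blank must be 67 − 88 = -21.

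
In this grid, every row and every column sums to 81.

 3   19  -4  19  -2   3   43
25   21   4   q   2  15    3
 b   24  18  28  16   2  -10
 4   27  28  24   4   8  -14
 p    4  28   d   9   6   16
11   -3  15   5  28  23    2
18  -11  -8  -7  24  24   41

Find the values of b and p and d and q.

b = 3, p = 17, d = 1, q = 11

Row 2: 25 + 21 + 4 + 2 + 15 + 3 = 70, so its missing entry is 81 − 70 = 11.
Row 3: 24 + 18 + 28 + 16 + 2 − 10 = 78, so its missing entry is 81 − 78 = 3.
Column 1: 3 + 25 + 3 + 4 + 11 + 18 = 64, so its missing entry is 81 − 64 = 17.
Row 5: 17 + 4 + 28 + 9 + 6 + 16 = 80, so its missing entry is 81 − 80 = 1.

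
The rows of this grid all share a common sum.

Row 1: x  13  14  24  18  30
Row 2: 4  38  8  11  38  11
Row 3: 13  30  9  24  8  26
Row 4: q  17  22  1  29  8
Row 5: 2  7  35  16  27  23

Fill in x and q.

The complete rows each total 110.
Row 1 is missing 110 − 99 = 11 (since 13 + 14 + 24 + 18 + 30 = 99).
Row 4 is missing 110 − 77 = 33 (since 17 + 22 + 1 + 29 + 8 = 77).

x = 11, q = 33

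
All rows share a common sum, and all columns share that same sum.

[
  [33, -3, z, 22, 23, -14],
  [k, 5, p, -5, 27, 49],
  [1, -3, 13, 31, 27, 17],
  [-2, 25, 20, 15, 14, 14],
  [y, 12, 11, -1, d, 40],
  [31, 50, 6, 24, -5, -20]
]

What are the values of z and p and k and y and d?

z = 25, p = 11, k = -1, y = 24, d = 0

Rows 3 and 4 both sum to 86, so that's the common total.
The known cells in column 5 total 86, leaving 86 − 86 = 0 for the blank.
The known cells in row 5 total 62, leaving 86 − 62 = 24 for the blank.
The known cells in row 1 total 61, leaving 86 − 61 = 25 for the blank.
The known cells in column 3 total 75, leaving 86 − 75 = 11 for the blank.
The known cells in row 2 total 87, leaving 86 − 87 = -1 for the blank.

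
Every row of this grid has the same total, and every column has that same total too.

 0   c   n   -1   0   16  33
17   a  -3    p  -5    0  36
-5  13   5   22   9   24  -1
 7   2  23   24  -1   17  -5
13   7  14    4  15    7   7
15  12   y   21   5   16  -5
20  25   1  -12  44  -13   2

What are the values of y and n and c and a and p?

y = 3, n = 24, c = -5, a = 13, p = 9

Rows 3 and 4 both sum to 67, so that's the common total.
The known cells in column 4 total 58, leaving 67 − 58 = 9 for the blank.
The known cells in row 2 total 54, leaving 67 − 54 = 13 for the blank.
The known cells in column 2 total 72, leaving 67 − 72 = -5 for the blank.
The known cells in row 1 total 43, leaving 67 − 43 = 24 for the blank.
The known cells in row 6 total 64, leaving 67 − 64 = 3 for the blank.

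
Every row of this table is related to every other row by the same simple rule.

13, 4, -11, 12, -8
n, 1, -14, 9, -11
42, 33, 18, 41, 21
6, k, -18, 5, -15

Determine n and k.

n = 10, k = -3

The difference between any two rows is the same in every column — this is an addition table with the headers hidden.
Row 2 minus row 1 is 9 − 12 = -3, so its entry in column 1 is 13 + (-3) = 10.
Row 4 minus row 1 is 5 − 12 = -7, so its entry in column 2 is 4 + (-7) = -3.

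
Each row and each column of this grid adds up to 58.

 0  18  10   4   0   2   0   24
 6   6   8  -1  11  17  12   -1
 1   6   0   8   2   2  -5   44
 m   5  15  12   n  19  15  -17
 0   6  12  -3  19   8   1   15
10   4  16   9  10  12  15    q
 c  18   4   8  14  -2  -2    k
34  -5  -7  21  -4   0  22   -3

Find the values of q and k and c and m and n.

The known cells in column 5 total 52, leaving 58 − 52 = 6 for the blank.
The known cells in row 6 total 76, leaving 58 − 76 = -18 for the blank.
The known cells in row 4 total 55, leaving 58 − 55 = 3 for the blank.
The known cells in column 8 total 44, leaving 58 − 44 = 14 for the blank.
The known cells in row 7 total 54, leaving 58 − 54 = 4 for the blank.

q = -18, k = 14, c = 4, m = 3, n = 6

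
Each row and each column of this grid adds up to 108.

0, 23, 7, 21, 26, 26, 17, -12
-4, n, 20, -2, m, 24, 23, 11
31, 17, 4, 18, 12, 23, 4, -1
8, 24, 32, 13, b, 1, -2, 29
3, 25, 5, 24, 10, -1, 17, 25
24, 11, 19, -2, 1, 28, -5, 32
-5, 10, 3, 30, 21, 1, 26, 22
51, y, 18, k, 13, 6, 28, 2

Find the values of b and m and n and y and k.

b = 3, m = 22, n = 14, y = -16, k = 6

The known cells in row 4 total 105, leaving 108 − 105 = 3 for the blank.
The known cells in column 5 total 86, leaving 108 − 86 = 22 for the blank.
The known cells in row 2 total 94, leaving 108 − 94 = 14 for the blank.
The known cells in column 2 total 124, leaving 108 − 124 = -16 for the blank.
The known cells in row 8 total 102, leaving 108 − 102 = 6 for the blank.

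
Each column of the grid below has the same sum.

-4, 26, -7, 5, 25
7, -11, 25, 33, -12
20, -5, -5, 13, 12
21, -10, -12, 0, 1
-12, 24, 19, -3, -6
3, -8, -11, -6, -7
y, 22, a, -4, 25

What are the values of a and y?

a = 29, y = 3

Column 2 sums to 38 and so does column 5; that's the common total.
In column 3 the known cells total 9, leaving 38 − 9 = 29.
In column 1 the known cells total 35, leaving 38 − 35 = 3.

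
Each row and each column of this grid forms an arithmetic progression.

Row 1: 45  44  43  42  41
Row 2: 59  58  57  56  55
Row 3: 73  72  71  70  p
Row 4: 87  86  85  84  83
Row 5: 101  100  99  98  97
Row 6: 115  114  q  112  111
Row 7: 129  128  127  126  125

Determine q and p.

q = 113, p = 69

Along each row the entries change by -1 per step; down each column they change by 14.
Row 6: from 115 at column 1, stepping by -1 to column 3 gives 113.
Row 3: from 73 at column 1, stepping by -1 to column 5 gives 69.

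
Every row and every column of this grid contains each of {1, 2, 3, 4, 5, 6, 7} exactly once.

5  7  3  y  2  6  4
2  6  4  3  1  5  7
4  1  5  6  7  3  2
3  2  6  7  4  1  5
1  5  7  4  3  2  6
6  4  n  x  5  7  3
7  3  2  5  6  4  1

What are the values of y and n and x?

For row 1, column 4: row 1 already has {2, 3, 4, 5, 6, 7}; that leaves 1.
For row 6, column 4: column 4 already has {1, 3, 4, 5, 6, 7}; that leaves 2.
For row 6, column 3: row 6 already has {2, 3, 4, 5, 6, 7}; that leaves 1.

y = 1, n = 1, x = 2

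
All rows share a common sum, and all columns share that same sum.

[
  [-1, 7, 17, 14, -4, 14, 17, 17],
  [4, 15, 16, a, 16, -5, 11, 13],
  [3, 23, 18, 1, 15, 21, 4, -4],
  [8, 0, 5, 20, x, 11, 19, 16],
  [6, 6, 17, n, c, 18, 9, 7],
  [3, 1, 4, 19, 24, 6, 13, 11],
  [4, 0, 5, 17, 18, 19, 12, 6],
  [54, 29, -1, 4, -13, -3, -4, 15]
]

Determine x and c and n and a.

x = 2, c = 23, n = -5, a = 11

Rows 1 and 3 both sum to 81, so that's the common total.
The known cells in row 2 total 70, leaving 81 − 70 = 11 for the blank.
The known cells in row 4 total 79, leaving 81 − 79 = 2 for the blank.
The known cells in column 5 total 58, leaving 81 − 58 = 23 for the blank.
The known cells in row 5 total 86, leaving 81 − 86 = -5 for the blank.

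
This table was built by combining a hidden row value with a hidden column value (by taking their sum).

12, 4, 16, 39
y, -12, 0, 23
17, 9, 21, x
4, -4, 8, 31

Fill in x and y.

x = 44, y = -4

The difference between any two rows is the same in every column — this is an addition table with the headers hidden.
Row 3 minus row 1 is 21 − 16 = 5, so its entry in column 4 is 39 + 5 = 44.
Row 2 minus row 1 is 0 − 16 = -16, so its entry in column 1 is 12 + (-16) = -4.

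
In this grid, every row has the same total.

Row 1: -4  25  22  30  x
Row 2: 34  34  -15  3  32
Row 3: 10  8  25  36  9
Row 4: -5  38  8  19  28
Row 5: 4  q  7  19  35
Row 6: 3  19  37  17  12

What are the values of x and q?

x = 15, q = 23

Row 3 sums to 88 and so does row 4; that's the common total.
In row 1 the known cells total 73, leaving 88 − 73 = 15.
In row 5 the known cells total 65, leaving 88 − 65 = 23.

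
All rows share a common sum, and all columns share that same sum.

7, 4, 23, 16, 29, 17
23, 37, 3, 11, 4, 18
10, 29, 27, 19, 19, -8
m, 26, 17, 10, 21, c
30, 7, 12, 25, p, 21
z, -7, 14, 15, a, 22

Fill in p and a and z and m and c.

p = 1, a = 22, z = 30, m = -4, c = 26

Rows 1 and 2 both sum to 96, so that's the common total.
Row 5 has 30 + 7 + 12 + 25 + 21 = 95; the blank must be 96 − 95 = 1.
Column 5 has 29 + 4 + 19 + 21 + 1 = 74; the blank must be 96 − 74 = 22.
Row 6 has -7 + 14 + 15 + 22 + 22 = 66; the blank must be 96 − 66 = 30.
Column 1 has 7 + 23 + 10 + 30 + 30 = 100; the blank must be 96 − 100 = -4.
Row 4 has -4 + 26 + 17 + 10 + 21 = 70; the blank must be 96 − 70 = 26.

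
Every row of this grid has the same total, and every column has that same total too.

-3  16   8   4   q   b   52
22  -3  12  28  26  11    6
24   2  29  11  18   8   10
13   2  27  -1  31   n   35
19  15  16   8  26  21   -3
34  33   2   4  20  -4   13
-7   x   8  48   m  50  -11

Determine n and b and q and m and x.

Rows 2 and 3 both sum to 102, so that's the common total.
Column 2 has 16 − 3 + 2 + 2 + 15 + 33 = 65; the blank must be 102 − 65 = 37.
Row 7 has -7 + 37 + 8 + 48 + 50 − 11 = 125; the blank must be 102 − 125 = -23.
Column 5 has 26 + 18 + 31 + 26 + 20 − 23 = 98; the blank must be 102 − 98 = 4.
Row 1 has -3 + 16 + 8 + 4 + 4 + 52 = 81; the blank must be 102 − 81 = 21.
Row 4 has 13 + 2 + 27 − 1 + 31 + 35 = 107; the blank must be 102 − 107 = -5.

n = -5, b = 21, q = 4, m = -23, x = 37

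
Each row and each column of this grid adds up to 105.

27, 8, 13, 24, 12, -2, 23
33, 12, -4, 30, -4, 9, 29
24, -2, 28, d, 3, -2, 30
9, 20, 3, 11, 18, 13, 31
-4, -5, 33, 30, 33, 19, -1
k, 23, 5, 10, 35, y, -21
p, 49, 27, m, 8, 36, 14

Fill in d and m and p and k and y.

Column 6 has -2 + 9 − 2 + 13 + 19 + 36 = 73; the blank must be 105 − 73 = 32.
Row 3 has 24 − 2 + 28 + 3 − 2 + 30 = 81; the blank must be 105 − 81 = 24.
Row 6 has 23 + 5 + 10 + 35 + 32 − 21 = 84; the blank must be 105 − 84 = 21.
Column 1 has 27 + 33 + 24 + 9 − 4 + 21 = 110; the blank must be 105 − 110 = -5.
Row 7 has -5 + 49 + 27 + 8 + 36 + 14 = 129; the blank must be 105 − 129 = -24.

d = 24, m = -24, p = -5, k = 21, y = 32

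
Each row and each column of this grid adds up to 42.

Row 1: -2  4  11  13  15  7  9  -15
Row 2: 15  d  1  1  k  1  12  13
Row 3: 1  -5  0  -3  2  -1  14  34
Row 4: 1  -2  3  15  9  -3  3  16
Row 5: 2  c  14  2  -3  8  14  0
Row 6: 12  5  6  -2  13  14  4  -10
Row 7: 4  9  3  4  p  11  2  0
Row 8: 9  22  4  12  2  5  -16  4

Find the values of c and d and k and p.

c = 5, d = 4, k = -5, p = 9

Row 5: 2 + 14 + 2 − 3 + 8 + 14 + 0 = 37, so its missing entry is 42 − 37 = 5.
Column 2: 4 − 5 − 2 + 5 + 5 + 9 + 22 = 38, so its missing entry is 42 − 38 = 4.
Row 7: 4 + 9 + 3 + 4 + 11 + 2 + 0 = 33, so its missing entry is 42 − 33 = 9.
Row 2: 15 + 4 + 1 + 1 + 1 + 12 + 13 = 47, so its missing entry is 42 − 47 = -5.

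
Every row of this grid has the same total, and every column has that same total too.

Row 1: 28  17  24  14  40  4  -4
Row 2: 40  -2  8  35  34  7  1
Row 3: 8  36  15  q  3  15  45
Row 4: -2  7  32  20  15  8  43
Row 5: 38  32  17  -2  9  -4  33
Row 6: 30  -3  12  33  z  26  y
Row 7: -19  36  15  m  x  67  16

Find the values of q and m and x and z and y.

Rows 1 and 2 both sum to 123, so that's the common total.
Row 3 has 8 + 36 + 15 + 3 + 15 + 45 = 122; the blank must be 123 − 122 = 1.
Column 7 has -4 + 1 + 45 + 43 + 33 + 16 = 134; the blank must be 123 − 134 = -11.
Row 6 has 30 − 3 + 12 + 33 + 26 − 11 = 87; the blank must be 123 − 87 = 36.
Column 5 has 40 + 34 + 3 + 15 + 9 + 36 = 137; the blank must be 123 − 137 = -14.
Row 7 has -19 + 36 + 15 − 14 + 67 + 16 = 101; the blank must be 123 − 101 = 22.

q = 1, m = 22, x = -14, z = 36, y = -11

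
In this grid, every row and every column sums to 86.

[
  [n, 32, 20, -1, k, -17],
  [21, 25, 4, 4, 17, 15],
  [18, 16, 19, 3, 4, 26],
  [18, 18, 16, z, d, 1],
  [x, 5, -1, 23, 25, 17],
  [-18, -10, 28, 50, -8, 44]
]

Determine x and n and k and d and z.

x = 17, n = 30, k = 22, d = 26, z = 7

Row 5: 5 − 1 + 23 + 25 + 17 = 69, so its missing entry is 86 − 69 = 17.
Column 1: 21 + 18 + 18 + 17 − 18 = 56, so its missing entry is 86 − 56 = 30.
Row 1: 30 + 32 + 20 − 1 − 17 = 64, so its missing entry is 86 − 64 = 22.
Column 5: 22 + 17 + 4 + 25 − 8 = 60, so its missing entry is 86 − 60 = 26.
Row 4: 18 + 18 + 16 + 26 + 1 = 79, so its missing entry is 86 − 79 = 7.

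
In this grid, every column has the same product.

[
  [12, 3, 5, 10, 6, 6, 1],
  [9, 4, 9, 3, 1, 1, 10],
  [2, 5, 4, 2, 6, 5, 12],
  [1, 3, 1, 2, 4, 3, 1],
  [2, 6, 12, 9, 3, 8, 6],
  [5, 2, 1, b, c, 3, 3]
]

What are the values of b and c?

b = 2, c = 5

Columns 1 and 7 each multiply to 2160, so every column has product 2160.
Column 4: 10×3×2×2×9 = 1080, so the missing entry is 2160 ÷ 1080 = 2.
Column 5: 6×1×6×4×3 = 432, so the missing entry is 2160 ÷ 432 = 5.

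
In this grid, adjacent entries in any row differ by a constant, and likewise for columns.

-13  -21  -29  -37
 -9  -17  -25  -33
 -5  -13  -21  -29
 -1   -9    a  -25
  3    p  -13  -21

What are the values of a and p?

Along each row the entries change by -8 per step; down each column they change by 4.
Row 4: from -1 at column 1, stepping by -8 to column 3 gives -17.
Row 5: from 3 at column 1, stepping by -8 to column 2 gives -5.

a = -17, p = -5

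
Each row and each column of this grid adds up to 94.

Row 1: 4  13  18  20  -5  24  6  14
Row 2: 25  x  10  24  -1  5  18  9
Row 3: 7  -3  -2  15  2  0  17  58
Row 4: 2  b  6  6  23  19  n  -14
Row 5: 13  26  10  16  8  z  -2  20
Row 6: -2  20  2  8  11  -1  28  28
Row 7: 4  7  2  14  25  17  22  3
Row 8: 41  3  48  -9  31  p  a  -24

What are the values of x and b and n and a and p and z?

x = 4, b = 24, n = 28, a = -23, p = 27, z = 3

Row 2: 25 + 10 + 24 − 1 + 5 + 18 + 9 = 90, so its missing entry is 94 − 90 = 4.
Column 2: 13 + 4 − 3 + 26 + 20 + 7 + 3 = 70, so its missing entry is 94 − 70 = 24.
Row 5: 13 + 26 + 10 + 16 + 8 − 2 + 20 = 91, so its missing entry is 94 − 91 = 3.
Row 4: 2 + 24 + 6 + 6 + 23 + 19 − 14 = 66, so its missing entry is 94 − 66 = 28.
Column 7: 6 + 18 + 17 + 28 − 2 + 28 + 22 = 117, so its missing entry is 94 − 117 = -23.
Row 8: 41 + 3 + 48 − 9 + 31 − 23 − 24 = 67, so its missing entry is 94 − 67 = 27.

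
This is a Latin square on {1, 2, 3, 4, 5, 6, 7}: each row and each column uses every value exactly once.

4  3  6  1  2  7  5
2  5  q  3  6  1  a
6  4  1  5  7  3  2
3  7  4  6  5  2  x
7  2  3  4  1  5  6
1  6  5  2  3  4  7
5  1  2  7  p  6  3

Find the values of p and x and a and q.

At (row 2, col 3): column 3 already has {1, 2, 3, 4, 5, 6}, so the value is 7.
At (row 2, col 7): row 2 already has {1, 2, 3, 5, 6, 7}, so the value is 4.
At (row 7, col 5): row 7 already has {1, 2, 3, 5, 6, 7}, so the value is 4.
For row 4, column 7: row 4 already has {2, 3, 4, 5, 6, 7}; that leaves 1.

p = 4, x = 1, a = 4, q = 7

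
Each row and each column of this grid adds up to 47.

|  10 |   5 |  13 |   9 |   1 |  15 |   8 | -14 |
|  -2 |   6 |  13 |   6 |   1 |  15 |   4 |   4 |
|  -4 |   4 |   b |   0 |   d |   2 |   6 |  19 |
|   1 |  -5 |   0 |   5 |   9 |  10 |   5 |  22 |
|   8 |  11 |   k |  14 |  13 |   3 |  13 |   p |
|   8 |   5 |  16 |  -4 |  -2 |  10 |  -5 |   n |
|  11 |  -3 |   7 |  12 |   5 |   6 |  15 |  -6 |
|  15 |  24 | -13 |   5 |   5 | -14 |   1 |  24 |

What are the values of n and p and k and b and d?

Column 5 has 1 + 1 + 9 + 13 − 2 + 5 + 5 = 32; the blank must be 47 − 32 = 15.
Row 6 has 8 + 5 + 16 − 4 − 2 + 10 − 5 = 28; the blank must be 47 − 28 = 19.
Row 3 has -4 + 4 + 0 + 15 + 2 + 6 + 19 = 42; the blank must be 47 − 42 = 5.
Column 3 has 13 + 13 + 5 + 0 + 16 + 7 − 13 = 41; the blank must be 47 − 41 = 6.
Row 5 has 8 + 11 + 6 + 14 + 13 + 3 + 13 = 68; the blank must be 47 − 68 = -21.

n = 19, p = -21, k = 6, b = 5, d = 15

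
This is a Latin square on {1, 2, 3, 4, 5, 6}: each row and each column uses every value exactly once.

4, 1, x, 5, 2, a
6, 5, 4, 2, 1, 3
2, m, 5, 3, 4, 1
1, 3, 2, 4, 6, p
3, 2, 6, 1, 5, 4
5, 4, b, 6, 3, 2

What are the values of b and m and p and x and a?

For row 3, column 2: row 3 already has {1, 2, 3, 4, 5}; that leaves 6.
At (row 4, col 6): row 4 already has {1, 2, 3, 4, 6}, so the value is 5.
At (row 1, col 6): column 6 already has {1, 2, 3, 4, 5}, so the value is 6.
For row 1, column 3: row 1 already has {1, 2, 4, 5, 6}; that leaves 3.
Cell (6,3): row 6 already has {2, 3, 4, 5, 6} → 1.

b = 1, m = 6, p = 5, x = 3, a = 6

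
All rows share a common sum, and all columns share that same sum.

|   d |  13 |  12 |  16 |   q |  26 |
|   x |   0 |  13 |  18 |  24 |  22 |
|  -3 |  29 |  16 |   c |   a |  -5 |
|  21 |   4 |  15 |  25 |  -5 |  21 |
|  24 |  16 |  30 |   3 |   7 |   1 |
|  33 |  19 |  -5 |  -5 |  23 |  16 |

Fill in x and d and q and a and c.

x = 4, d = 2, q = 12, a = 20, c = 24

Rows 4 and 5 both sum to 81, so that's the common total.
The known cells in column 4 total 57, leaving 81 − 57 = 24 for the blank.
The known cells in row 3 total 61, leaving 81 − 61 = 20 for the blank.
The known cells in column 5 total 69, leaving 81 − 69 = 12 for the blank.
The known cells in row 1 total 79, leaving 81 − 79 = 2 for the blank.
The known cells in row 2 total 77, leaving 81 − 77 = 4 for the blank.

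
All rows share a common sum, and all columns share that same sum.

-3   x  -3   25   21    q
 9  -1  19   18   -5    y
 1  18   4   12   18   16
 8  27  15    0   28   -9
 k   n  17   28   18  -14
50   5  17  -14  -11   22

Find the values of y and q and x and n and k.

Rows 3 and 4 both sum to 69, so that's the common total.
Column 1 has -3 + 9 + 1 + 8 + 50 = 65; the blank must be 69 − 65 = 4.
Row 2 has 9 − 1 + 19 + 18 − 5 = 40; the blank must be 69 − 40 = 29.
Column 6 has 29 + 16 − 9 − 14 + 22 = 44; the blank must be 69 − 44 = 25.
Row 1 has -3 − 3 + 25 + 21 + 25 = 65; the blank must be 69 − 65 = 4.
Row 5 has 4 + 17 + 28 + 18 − 14 = 53; the blank must be 69 − 53 = 16.

y = 29, q = 25, x = 4, n = 16, k = 4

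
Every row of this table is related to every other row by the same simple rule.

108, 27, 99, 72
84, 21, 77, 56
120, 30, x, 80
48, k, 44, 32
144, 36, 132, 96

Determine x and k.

Each row is a constant multiple of every other row — this is a multiplication table with the headers hidden.
Row 3 is 120/108 = 10/9 times row 1, so its entry in column 3 is 99 × 10/9 = 110.
Row 4 is 48/108 = 4/9 times row 1, so its entry in column 2 is 27 × 4/9 = 12.

x = 110, k = 12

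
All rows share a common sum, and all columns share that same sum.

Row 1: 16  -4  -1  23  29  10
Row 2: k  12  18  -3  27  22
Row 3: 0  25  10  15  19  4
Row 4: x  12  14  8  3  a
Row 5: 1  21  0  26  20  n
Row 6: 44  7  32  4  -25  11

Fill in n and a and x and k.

n = 5, a = 21, x = 15, k = -3

Rows 1 and 3 both sum to 73, so that's the common total.
Row 2: 12 + 18 − 3 + 27 + 22 = 76, so its missing entry is 73 − 76 = -3.
Row 5: 1 + 21 + 0 + 26 + 20 = 68, so its missing entry is 73 − 68 = 5.
Column 6: 10 + 22 + 4 + 5 + 11 = 52, so its missing entry is 73 − 52 = 21.
Row 4: 12 + 14 + 8 + 3 + 21 = 58, so its missing entry is 73 − 58 = 15.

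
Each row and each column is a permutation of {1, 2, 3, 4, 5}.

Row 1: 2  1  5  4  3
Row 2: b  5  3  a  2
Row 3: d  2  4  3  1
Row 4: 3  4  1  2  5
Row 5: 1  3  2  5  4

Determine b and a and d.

b = 4, a = 1, d = 5

Cell (2,4): column 4 already has {2, 3, 4, 5} → 1.
For row 2, column 1: row 2 already has {1, 2, 3, 5}; that leaves 4.
Cell (3,1): row 3 already has {1, 2, 3, 4} → 5.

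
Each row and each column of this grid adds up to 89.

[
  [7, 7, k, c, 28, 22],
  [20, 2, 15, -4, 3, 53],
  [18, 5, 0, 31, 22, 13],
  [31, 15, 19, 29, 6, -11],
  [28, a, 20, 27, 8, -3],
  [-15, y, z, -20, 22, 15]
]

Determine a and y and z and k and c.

Column 4 has -4 + 31 + 29 + 27 − 20 = 63; the blank must be 89 − 63 = 26.
Row 1 has 7 + 7 + 26 + 28 + 22 = 90; the blank must be 89 − 90 = -1.
Row 5 has 28 + 20 + 27 + 8 − 3 = 80; the blank must be 89 − 80 = 9.
Column 2 has 7 + 2 + 5 + 15 + 9 = 38; the blank must be 89 − 38 = 51.
Row 6 has -15 + 51 − 20 + 22 + 15 = 53; the blank must be 89 − 53 = 36.

a = 9, y = 51, z = 36, k = -1, c = 26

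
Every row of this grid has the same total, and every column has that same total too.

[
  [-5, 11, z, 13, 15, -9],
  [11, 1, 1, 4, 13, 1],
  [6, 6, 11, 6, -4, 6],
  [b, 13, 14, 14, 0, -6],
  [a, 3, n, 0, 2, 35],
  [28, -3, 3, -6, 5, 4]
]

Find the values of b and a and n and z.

Rows 2 and 3 both sum to 31, so that's the common total.
Row 1: -5 + 11 + 13 + 15 − 9 = 25, so its missing entry is 31 − 25 = 6.
Column 3: 6 + 1 + 11 + 14 + 3 = 35, so its missing entry is 31 − 35 = -4.
Row 5: 3 − 4 + 0 + 2 + 35 = 36, so its missing entry is 31 − 36 = -5.
Row 4: 13 + 14 + 14 + 0 − 6 = 35, so its missing entry is 31 − 35 = -4.

b = -4, a = -5, n = -4, z = 6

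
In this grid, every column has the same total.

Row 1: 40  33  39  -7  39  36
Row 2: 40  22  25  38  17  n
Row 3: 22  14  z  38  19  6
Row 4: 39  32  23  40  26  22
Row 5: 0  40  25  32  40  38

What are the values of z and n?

The complete columns each total 141.
Column 3 is missing 141 − 112 = 29 (since 39 + 25 + 23 + 25 = 112).
Column 6 is missing 141 − 102 = 39 (since 36 + 6 + 22 + 38 = 102).

z = 29, n = 39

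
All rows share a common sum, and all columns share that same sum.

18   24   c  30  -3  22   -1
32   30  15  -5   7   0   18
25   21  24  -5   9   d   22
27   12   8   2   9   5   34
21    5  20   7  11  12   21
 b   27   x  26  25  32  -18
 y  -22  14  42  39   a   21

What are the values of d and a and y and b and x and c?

Rows 2 and 4 both sum to 97, so that's the common total.
Row 1: 18 + 24 + 30 − 3 + 22 − 1 = 90, so its missing entry is 97 − 90 = 7.
Row 3: 25 + 21 + 24 − 5 + 9 + 22 = 96, so its missing entry is 97 − 96 = 1.
Column 6: 22 + 0 + 1 + 5 + 12 + 32 = 72, so its missing entry is 97 − 72 = 25.
Row 7: -22 + 14 + 42 + 39 + 25 + 21 = 119, so its missing entry is 97 − 119 = -22.
Column 1: 18 + 32 + 25 + 27 + 21 − 22 = 101, so its missing entry is 97 − 101 = -4.
Row 6: -4 + 27 + 26 + 25 + 32 − 18 = 88, so its missing entry is 97 − 88 = 9.

d = 1, a = 25, y = -22, b = -4, x = 9, c = 7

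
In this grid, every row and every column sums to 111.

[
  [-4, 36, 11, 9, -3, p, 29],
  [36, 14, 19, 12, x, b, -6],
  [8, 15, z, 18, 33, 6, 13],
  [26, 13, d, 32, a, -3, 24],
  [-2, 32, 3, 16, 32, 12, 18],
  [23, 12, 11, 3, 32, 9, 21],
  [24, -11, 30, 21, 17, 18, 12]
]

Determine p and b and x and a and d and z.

Row 1 has -4 + 36 + 11 + 9 − 3 + 29 = 78; the blank must be 111 − 78 = 33.
Column 6 has 33 + 6 − 3 + 12 + 9 + 18 = 75; the blank must be 111 − 75 = 36.
Row 2 has 36 + 14 + 19 + 12 + 36 − 6 = 111; the blank must be 111 − 111 = 0.
Column 5 has -3 + 0 + 33 + 32 + 32 + 17 = 111; the blank must be 111 − 111 = 0.
Row 3 has 8 + 15 + 18 + 33 + 6 + 13 = 93; the blank must be 111 − 93 = 18.
Row 4 has 26 + 13 + 32 + 0 − 3 + 24 = 92; the blank must be 111 − 92 = 19.

p = 33, b = 36, x = 0, a = 0, d = 19, z = 18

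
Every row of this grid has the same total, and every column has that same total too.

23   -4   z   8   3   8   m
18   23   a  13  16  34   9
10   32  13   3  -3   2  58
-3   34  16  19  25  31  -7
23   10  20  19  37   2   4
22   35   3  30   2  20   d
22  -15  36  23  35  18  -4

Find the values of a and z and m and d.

a = 2, z = 25, m = 52, d = 3

Rows 3 and 4 both sum to 115, so that's the common total.
Row 2 has 18 + 23 + 13 + 16 + 34 + 9 = 113; the blank must be 115 − 113 = 2.
Column 3 has 2 + 13 + 16 + 20 + 3 + 36 = 90; the blank must be 115 − 90 = 25.
Row 6 has 22 + 35 + 3 + 30 + 2 + 20 = 112; the blank must be 115 − 112 = 3.
Row 1 has 23 − 4 + 25 + 8 + 3 + 8 = 63; the blank must be 115 − 63 = 52.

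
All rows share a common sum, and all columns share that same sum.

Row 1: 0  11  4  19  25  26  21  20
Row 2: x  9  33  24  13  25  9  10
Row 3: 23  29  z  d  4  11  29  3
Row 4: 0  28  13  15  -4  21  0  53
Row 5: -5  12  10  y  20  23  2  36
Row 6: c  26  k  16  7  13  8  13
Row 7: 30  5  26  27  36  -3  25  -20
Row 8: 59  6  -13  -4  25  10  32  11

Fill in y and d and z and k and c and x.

Rows 1 and 4 both sum to 126, so that's the common total.
Row 5: -5 + 12 + 10 + 20 + 23 + 2 + 36 = 98, so its missing entry is 126 − 98 = 28.
Column 4: 19 + 24 + 15 + 28 + 16 + 27 − 4 = 125, so its missing entry is 126 − 125 = 1.
Row 3: 23 + 29 + 1 + 4 + 11 + 29 + 3 = 100, so its missing entry is 126 − 100 = 26.
Row 2: 9 + 33 + 24 + 13 + 25 + 9 + 10 = 123, so its missing entry is 126 − 123 = 3.
Column 1: 0 + 3 + 23 + 0 − 5 + 30 + 59 = 110, so its missing entry is 126 − 110 = 16.
Row 6: 16 + 26 + 16 + 7 + 13 + 8 + 13 = 99, so its missing entry is 126 − 99 = 27.

y = 28, d = 1, z = 26, k = 27, c = 16, x = 3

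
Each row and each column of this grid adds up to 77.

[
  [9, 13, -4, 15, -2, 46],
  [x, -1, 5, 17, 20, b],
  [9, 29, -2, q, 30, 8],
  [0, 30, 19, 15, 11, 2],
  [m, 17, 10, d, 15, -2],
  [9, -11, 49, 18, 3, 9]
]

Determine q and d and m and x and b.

q = 3, d = 9, m = 28, x = 22, b = 14

Column 6: 46 + 8 + 2 − 2 + 9 = 63, so its missing entry is 77 − 63 = 14.
Row 3: 9 + 29 − 2 + 30 + 8 = 74, so its missing entry is 77 − 74 = 3.
Column 4: 15 + 17 + 3 + 15 + 18 = 68, so its missing entry is 77 − 68 = 9.
Row 5: 17 + 10 + 9 + 15 − 2 = 49, so its missing entry is 77 − 49 = 28.
Row 2: -1 + 5 + 17 + 20 + 14 = 55, so its missing entry is 77 − 55 = 22.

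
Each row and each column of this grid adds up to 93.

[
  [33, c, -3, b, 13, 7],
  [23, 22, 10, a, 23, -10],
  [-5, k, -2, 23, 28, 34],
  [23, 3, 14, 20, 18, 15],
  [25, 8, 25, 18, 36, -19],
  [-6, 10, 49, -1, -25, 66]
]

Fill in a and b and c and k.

a = 25, b = 8, c = 35, k = 15

The known cells in row 2 total 68, leaving 93 − 68 = 25 for the blank.
The known cells in column 4 total 85, leaving 93 − 85 = 8 for the blank.
The known cells in row 1 total 58, leaving 93 − 58 = 35 for the blank.
The known cells in row 3 total 78, leaving 93 − 78 = 15 for the blank.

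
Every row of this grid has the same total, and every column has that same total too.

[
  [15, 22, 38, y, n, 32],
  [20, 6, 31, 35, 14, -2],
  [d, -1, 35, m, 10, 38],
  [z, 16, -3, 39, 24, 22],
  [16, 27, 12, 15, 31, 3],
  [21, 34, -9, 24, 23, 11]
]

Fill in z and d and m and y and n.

Rows 2 and 5 both sum to 104, so that's the common total.
Column 5: 14 + 10 + 24 + 31 + 23 = 102, so its missing entry is 104 − 102 = 2.
Row 1: 15 + 22 + 38 + 2 + 32 = 109, so its missing entry is 104 − 109 = -5.
Row 4: 16 − 3 + 39 + 24 + 22 = 98, so its missing entry is 104 − 98 = 6.
Column 1: 15 + 20 + 6 + 16 + 21 = 78, so its missing entry is 104 − 78 = 26.
Row 3: 26 − 1 + 35 + 10 + 38 = 108, so its missing entry is 104 − 108 = -4.

z = 6, d = 26, m = -4, y = -5, n = 2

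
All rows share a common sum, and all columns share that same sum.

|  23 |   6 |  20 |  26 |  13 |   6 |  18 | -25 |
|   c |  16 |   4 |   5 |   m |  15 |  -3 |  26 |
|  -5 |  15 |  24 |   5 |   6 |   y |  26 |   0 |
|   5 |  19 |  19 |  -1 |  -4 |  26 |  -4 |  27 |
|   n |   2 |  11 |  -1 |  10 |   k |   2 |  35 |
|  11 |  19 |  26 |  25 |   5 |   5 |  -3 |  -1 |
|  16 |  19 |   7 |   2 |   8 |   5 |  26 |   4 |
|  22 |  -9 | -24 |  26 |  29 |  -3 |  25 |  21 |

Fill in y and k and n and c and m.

Rows 1 and 4 both sum to 87, so that's the common total.
The known cells in column 5 total 67, leaving 87 − 67 = 20 for the blank.
The known cells in row 2 total 83, leaving 87 − 83 = 4 for the blank.
The known cells in column 1 total 76, leaving 87 − 76 = 11 for the blank.
The known cells in row 5 total 70, leaving 87 − 70 = 17 for the blank.
The known cells in row 3 total 71, leaving 87 − 71 = 16 for the blank.

y = 16, k = 17, n = 11, c = 4, m = 20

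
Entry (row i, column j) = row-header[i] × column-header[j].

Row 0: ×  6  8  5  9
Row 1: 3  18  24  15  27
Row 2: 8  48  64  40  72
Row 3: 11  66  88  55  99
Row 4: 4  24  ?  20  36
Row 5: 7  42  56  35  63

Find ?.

32

4 × 8 = 32.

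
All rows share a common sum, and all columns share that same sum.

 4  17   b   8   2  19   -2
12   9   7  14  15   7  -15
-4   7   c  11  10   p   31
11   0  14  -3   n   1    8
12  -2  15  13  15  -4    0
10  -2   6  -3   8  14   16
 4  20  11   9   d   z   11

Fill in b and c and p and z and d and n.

b = 1, c = -5, p = -1, z = 13, d = -19, n = 18

Rows 2 and 5 both sum to 49, so that's the common total.
The known cells in row 4 total 31, leaving 49 − 31 = 18 for the blank.
The known cells in column 5 total 68, leaving 49 − 68 = -19 for the blank.
The known cells in row 7 total 36, leaving 49 − 36 = 13 for the blank.
The known cells in row 1 total 48, leaving 49 − 48 = 1 for the blank.
The known cells in column 3 total 54, leaving 49 − 54 = -5 for the blank.
The known cells in row 3 total 50, leaving 49 − 50 = -1 for the blank.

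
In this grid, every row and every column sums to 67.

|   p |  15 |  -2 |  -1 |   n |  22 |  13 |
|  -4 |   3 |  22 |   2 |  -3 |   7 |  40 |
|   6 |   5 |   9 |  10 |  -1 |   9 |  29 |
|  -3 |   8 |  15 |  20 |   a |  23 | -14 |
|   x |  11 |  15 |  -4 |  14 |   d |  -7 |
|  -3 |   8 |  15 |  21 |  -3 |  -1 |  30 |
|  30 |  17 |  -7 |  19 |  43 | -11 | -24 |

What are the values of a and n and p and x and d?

a = 18, n = -1, p = 21, x = 20, d = 18

Row 4 has -3 + 8 + 15 + 20 + 23 − 14 = 49; the blank must be 67 − 49 = 18.
Column 5 has -3 − 1 + 18 + 14 − 3 + 43 = 68; the blank must be 67 − 68 = -1.
Row 1 has 15 − 2 − 1 − 1 + 22 + 13 = 46; the blank must be 67 − 46 = 21.
Column 1 has 21 − 4 + 6 − 3 − 3 + 30 = 47; the blank must be 67 − 47 = 20.
Row 5 has 20 + 11 + 15 − 4 + 14 − 7 = 49; the blank must be 67 − 49 = 18.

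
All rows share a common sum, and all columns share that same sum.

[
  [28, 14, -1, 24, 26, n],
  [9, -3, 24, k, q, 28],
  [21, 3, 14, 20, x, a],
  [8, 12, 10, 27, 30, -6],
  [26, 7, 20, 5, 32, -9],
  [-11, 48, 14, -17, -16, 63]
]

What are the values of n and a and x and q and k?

Rows 4 and 5 both sum to 81, so that's the common total.
Row 1 has 28 + 14 − 1 + 24 + 26 = 91; the blank must be 81 − 91 = -10.
Column 6 has -10 + 28 − 6 − 9 + 63 = 66; the blank must be 81 − 66 = 15.
Row 3 has 21 + 3 + 14 + 20 + 15 = 73; the blank must be 81 − 73 = 8.
Column 5 has 26 + 8 + 30 + 32 − 16 = 80; the blank must be 81 − 80 = 1.
Row 2 has 9 − 3 + 24 + 1 + 28 = 59; the blank must be 81 − 59 = 22.

n = -10, a = 15, x = 8, q = 1, k = 22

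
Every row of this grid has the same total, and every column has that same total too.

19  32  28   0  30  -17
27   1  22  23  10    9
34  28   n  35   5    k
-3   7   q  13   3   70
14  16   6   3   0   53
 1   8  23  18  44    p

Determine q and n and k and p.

q = 2, n = 11, k = -21, p = -2

Rows 1 and 2 both sum to 92, so that's the common total.
The known cells in row 6 total 94, leaving 92 − 94 = -2 for the blank.
The known cells in row 4 total 90, leaving 92 − 90 = 2 for the blank.
The known cells in column 6 total 113, leaving 92 − 113 = -21 for the blank.
The known cells in row 3 total 81, leaving 92 − 81 = 11 for the blank.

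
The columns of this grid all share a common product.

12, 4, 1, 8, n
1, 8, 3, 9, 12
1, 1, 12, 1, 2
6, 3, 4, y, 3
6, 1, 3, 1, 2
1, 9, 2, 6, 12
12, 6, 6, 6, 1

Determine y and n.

Columns 2 and 3 each multiply to 5184, so every column has product 5184.
Column 4: 8×9×1×1×6×6 = 2592, so the missing entry is 5184 ÷ 2592 = 2.
Column 5: 12×2×3×2×12×1 = 1728, so the missing entry is 5184 ÷ 1728 = 3.

y = 2, n = 3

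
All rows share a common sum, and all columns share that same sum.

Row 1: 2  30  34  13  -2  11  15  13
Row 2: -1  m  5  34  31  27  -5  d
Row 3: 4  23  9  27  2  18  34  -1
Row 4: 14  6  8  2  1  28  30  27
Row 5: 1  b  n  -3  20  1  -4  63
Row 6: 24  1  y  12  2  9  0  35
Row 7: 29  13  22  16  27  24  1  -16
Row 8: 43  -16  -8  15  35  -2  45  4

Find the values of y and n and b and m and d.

y = 33, n = 13, b = 25, m = 34, d = -9

Rows 1 and 3 both sum to 116, so that's the common total.
Column 8: 13 − 1 + 27 + 63 + 35 − 16 + 4 = 125, so its missing entry is 116 − 125 = -9.
Row 2: -1 + 5 + 34 + 31 + 27 − 5 − 9 = 82, so its missing entry is 116 − 82 = 34.
Column 2: 30 + 34 + 23 + 6 + 1 + 13 − 16 = 91, so its missing entry is 116 − 91 = 25.
Row 5: 1 + 25 − 3 + 20 + 1 − 4 + 63 = 103, so its missing entry is 116 − 103 = 13.
Row 6: 24 + 1 + 12 + 2 + 9 + 0 + 35 = 83, so its missing entry is 116 − 83 = 33.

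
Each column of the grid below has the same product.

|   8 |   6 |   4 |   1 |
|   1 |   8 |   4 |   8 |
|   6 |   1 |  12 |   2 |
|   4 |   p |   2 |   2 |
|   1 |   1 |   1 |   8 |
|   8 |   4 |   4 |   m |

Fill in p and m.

Columns 1 and 3 each multiply to 1536, so every column has product 1536.
Column 2: 6×8×1×1×4 = 192, so the missing entry is 1536 ÷ 192 = 8.
Column 4: 1×8×2×2×8 = 256, so the missing entry is 1536 ÷ 256 = 6.

p = 8, m = 6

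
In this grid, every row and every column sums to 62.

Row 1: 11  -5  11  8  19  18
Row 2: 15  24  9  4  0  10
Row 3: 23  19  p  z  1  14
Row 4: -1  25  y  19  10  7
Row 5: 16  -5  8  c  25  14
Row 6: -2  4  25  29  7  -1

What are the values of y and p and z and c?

y = 2, p = 7, z = -2, c = 4

Row 4 has -1 + 25 + 19 + 10 + 7 = 60; the blank must be 62 − 60 = 2.
Row 5 has 16 − 5 + 8 + 25 + 14 = 58; the blank must be 62 − 58 = 4.
Column 4 has 8 + 4 + 19 + 4 + 29 = 64; the blank must be 62 − 64 = -2.
Row 3 has 23 + 19 − 2 + 1 + 14 = 55; the blank must be 62 − 55 = 7.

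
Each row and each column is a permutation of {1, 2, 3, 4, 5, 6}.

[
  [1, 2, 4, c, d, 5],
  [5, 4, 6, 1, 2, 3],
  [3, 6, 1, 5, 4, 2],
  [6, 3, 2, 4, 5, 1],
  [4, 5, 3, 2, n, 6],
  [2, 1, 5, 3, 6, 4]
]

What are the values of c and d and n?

At (row 5, col 5): row 5 already has {2, 3, 4, 5, 6}, so the value is 1.
At (row 1, col 4): column 4 already has {1, 2, 3, 4, 5}, so the value is 6.
For row 1, column 5: row 1 already has {1, 2, 4, 5, 6}; that leaves 3.

c = 6, d = 3, n = 1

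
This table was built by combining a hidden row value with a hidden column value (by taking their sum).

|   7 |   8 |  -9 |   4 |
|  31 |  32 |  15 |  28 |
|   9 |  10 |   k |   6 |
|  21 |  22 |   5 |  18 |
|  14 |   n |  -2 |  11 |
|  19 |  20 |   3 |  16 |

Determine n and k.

n = 15, k = -7

The difference between any two rows is the same in every column — this is an addition table with the headers hidden.
Row 5 minus row 1 is 11 − 4 = 7, so its entry in column 2 is 8 + 7 = 15.
Row 3 minus row 1 is 6 − 4 = 2, so its entry in column 3 is -9 + 2 = -7.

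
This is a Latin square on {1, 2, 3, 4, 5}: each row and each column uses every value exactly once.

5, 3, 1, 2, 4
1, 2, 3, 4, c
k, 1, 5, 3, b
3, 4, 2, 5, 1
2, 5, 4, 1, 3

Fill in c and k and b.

c = 5, k = 4, b = 2

For row 3, column 1: column 1 already has {1, 2, 3, 5}; that leaves 4.
For row 3, column 5: row 3 already has {1, 3, 4, 5}; that leaves 2.
Cell (2,5): row 2 already has {1, 2, 3, 4} → 5.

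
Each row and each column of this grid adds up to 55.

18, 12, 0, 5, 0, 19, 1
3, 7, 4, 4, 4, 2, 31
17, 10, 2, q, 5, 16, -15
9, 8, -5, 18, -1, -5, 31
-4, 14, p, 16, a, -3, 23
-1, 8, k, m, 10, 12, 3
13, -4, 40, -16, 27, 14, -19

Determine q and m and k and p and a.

q = 20, m = 8, k = 15, p = -1, a = 10

Column 5 has 0 + 4 + 5 − 1 + 10 + 27 = 45; the blank must be 55 − 45 = 10.
Row 5 has -4 + 14 + 16 + 10 − 3 + 23 = 56; the blank must be 55 − 56 = -1.
Row 3 has 17 + 10 + 2 + 5 + 16 − 15 = 35; the blank must be 55 − 35 = 20.
Column 4 has 5 + 4 + 20 + 18 + 16 − 16 = 47; the blank must be 55 − 47 = 8.
Row 6 has -1 + 8 + 8 + 10 + 12 + 3 = 40; the blank must be 55 − 40 = 15.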